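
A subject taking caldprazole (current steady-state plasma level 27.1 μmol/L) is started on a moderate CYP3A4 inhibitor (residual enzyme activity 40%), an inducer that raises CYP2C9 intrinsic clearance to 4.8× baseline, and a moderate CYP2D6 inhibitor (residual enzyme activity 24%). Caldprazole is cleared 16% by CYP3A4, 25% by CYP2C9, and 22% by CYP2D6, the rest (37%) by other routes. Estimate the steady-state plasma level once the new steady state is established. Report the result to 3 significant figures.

16.1 μmol/L

CYP3A4: 0.16 × 0.4 = 0.064
CYP2C9: 0.25 × 4.8 = 1.2
CYP2D6: 0.22 × 0.24 = 0.0528
Other: 0.37 (unchanged)
New clearance relative to baseline: 0.064 + 1.2 + 0.0528 + 0.37 = 1.6868.
Dividing the baseline by the relative clearance: 27.1 / 1.6868 = 16.1 μmol/L.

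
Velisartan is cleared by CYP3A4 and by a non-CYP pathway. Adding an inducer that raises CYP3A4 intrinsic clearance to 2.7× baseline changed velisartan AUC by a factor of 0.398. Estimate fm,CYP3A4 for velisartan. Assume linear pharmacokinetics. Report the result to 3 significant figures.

Let fm be the CYP3A4 fraction. New clearance relative to baseline = fm × 2.7 + (1 − fm).
AUC ratio = 1 / (new CL fraction), so new CL fraction = 1 / 0.398 = 2.513.
fm × 2.7 + 1 − fm = 2.513  ⇒  fm × (2.7 − 1) = 1.513  ⇒  fm = 0.890.

0.890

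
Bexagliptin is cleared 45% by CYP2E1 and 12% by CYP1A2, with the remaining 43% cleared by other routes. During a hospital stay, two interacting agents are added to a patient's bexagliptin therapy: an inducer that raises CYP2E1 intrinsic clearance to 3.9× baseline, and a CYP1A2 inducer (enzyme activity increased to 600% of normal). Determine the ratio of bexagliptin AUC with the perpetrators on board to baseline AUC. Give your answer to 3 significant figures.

The CYP2E1 pathway (45% of clearance) is boosted to 3.9× activity: 0.45 × 3.9 = 1.755.
The CYP1A2 pathway (12% of clearance) rises to 6× activity: 0.12 × 6 = 0.72.
Non-CYP routes (43%) are unchanged.
Relative clearance = 1.755 + 0.72 + 0.43 = 2.905.
Because AUC varies inversely with clearance, the combined effect is 1 / 2.905 = 0.344.

0.344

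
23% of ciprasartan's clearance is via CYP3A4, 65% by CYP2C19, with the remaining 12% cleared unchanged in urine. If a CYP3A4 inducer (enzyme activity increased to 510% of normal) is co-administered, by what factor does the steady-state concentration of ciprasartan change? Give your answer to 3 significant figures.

0.515

CYP3A4: 0.23 × 5.1 = 1.173
CYP2C19: 0.65 (unchanged)
Other: 0.12 (unchanged)
Relative clearance = 1.173 + 0.65 + 0.12 = 1.943.
Steady-state concentration is inversely proportional to clearance, so the fold-change is 1 / 1.943 = 0.515.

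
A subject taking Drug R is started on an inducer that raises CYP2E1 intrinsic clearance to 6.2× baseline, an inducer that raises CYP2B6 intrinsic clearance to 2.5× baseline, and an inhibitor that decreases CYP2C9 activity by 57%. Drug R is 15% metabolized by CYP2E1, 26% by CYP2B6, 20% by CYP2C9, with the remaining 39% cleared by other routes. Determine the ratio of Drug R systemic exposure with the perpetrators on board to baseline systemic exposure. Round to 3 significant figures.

The CYP2E1 pathway (15% of clearance) increases to 6.2× activity: 0.15 × 6.2 = 0.93.
The CYP2B6 pathway (26% of clearance) rises to 2.5× activity: 0.26 × 2.5 = 0.65.
The CYP2C9 pathway (20% of clearance) is reduced to 0.43× activity: 0.2 × 0.43 = 0.086.
The remaining 39% of clearance is unaffected.
New clearance relative to baseline: 0.93 + 0.65 + 0.086 + 0.39 = 2.056.
Net systemic exposure ratio = 1 / 2.056 = 0.486.

0.486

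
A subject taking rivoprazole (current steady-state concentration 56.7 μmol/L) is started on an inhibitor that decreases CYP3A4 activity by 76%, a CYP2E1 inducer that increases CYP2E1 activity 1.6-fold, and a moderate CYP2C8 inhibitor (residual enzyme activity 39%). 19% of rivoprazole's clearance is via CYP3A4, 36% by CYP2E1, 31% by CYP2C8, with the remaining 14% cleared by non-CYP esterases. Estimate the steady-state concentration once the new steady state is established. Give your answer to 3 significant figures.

CYP3A4: 0.19 × 0.24 = 0.0456
CYP2E1: 0.36 × 1.6 = 0.576
CYP2C8: 0.31 × 0.39 = 0.1209
Other: 0.14 (unchanged)
CL_new/CL_old = 0.0456 + 0.576 + 0.1209 + 0.14 = 0.8825.
New steady-state concentration = 56.7 / 0.8825 = 64.2 μmol/L (concentration scales inversely with clearance).

64.2 μmol/L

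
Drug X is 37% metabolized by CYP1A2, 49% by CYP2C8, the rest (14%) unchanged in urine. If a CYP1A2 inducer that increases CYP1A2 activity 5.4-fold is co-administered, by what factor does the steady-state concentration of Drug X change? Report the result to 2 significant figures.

0.38

The CYP1A2 pathway (37% of clearance) rises to 5.4× activity: 0.37 × 5.4 = 1.998.
CYP2C8 (49%) and the residual 14% are unaffected.
New clearance relative to baseline: 1.998 + 0.49 + 0.14 = 2.628.
Steady-state concentration is inversely proportional to clearance, so the fold-change is 1 / 2.628 = 0.38.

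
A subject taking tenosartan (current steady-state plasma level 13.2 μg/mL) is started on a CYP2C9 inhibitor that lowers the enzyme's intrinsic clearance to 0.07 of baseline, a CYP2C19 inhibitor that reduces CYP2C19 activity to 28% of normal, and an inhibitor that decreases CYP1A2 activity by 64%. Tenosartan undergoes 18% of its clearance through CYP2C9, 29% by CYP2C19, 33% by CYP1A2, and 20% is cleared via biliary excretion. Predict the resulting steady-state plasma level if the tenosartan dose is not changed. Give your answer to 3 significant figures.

The CYP2C9 pathway (18% of clearance) falls to 0.07× activity: 0.18 × 0.07 = 0.0126.
The CYP2C19 pathway (29% of clearance) drops to 0.28× activity: 0.29 × 0.28 = 0.0812.
The CYP1A2 pathway (33% of clearance) drops to 0.36× activity: 0.33 × 0.36 = 0.1188.
Non-CYP routes (20%) are unchanged.
New clearance relative to baseline: 0.0126 + 0.0812 + 0.1188 + 0.2 = 0.4126.
New steady-state plasma level = 13.2 / 0.4126 = 32.0 μg/mL (concentration scales inversely with clearance).

32.0 μg/mL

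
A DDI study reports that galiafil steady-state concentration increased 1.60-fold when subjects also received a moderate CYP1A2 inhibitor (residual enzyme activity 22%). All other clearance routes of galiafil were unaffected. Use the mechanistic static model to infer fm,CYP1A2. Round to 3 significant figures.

0.481

Call the CYP1A2 fraction fm. After the interaction, CL_new/CL_old = fm × 0.22 + (1 − fm).
Steady-state concentration ratio = 1 / (new CL fraction), so new CL fraction = 1 / 1.60 = 0.625.
fm × 0.22 + 1 − fm = 0.625  ⇒  fm × (0.22 − 1) = −0.375  ⇒  fm = 0.481.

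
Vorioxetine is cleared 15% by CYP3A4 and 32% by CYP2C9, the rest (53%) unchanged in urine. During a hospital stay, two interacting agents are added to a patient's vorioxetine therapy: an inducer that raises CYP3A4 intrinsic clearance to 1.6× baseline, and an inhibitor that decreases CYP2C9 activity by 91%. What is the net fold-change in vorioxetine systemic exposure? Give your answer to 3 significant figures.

The CYP3A4 pathway (15% of clearance) rises to 1.6× activity: 0.15 × 1.6 = 0.24.
The CYP2C9 pathway (32% of clearance) is reduced to 0.09× activity: 0.32 × 0.09 = 0.0288.
The remaining 53% of clearance is unaffected.
CL_new/CL_old = 0.24 + 0.0288 + 0.53 = 0.7988.
Because systemic exposure varies inversely with clearance, the combined effect is 1 / 0.7988 = 1.25.

1.25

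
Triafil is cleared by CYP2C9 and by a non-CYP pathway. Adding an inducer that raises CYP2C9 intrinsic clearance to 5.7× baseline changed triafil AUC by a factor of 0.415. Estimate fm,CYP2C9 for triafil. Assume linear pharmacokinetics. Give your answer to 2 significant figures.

Let fm be the CYP2C9 fraction. New clearance relative to baseline = fm × 5.7 + (1 − fm).
AUC ratio = 1 / (new CL fraction), so new CL fraction = 1 / 0.415 = 2.41.
fm × 5.7 + 1 − fm = 2.41  ⇒  fm × (5.7 − 1) = 1.41  ⇒  fm = 0.30.

0.30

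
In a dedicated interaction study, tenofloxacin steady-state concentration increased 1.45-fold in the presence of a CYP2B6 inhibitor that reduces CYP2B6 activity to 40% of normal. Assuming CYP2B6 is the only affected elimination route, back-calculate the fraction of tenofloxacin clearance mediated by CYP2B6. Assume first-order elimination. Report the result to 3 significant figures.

0.517

Let fm be the CYP2B6 fraction. New clearance relative to baseline = fm × 0.4 + (1 − fm).
Steady-state concentration ratio = 1 / (new CL fraction), so new CL fraction = 1 / 1.45 = 0.6897.
fm × 0.4 + 1 − fm = 0.6897  ⇒  fm × (0.4 − 1) = −0.3103  ⇒  fm = 0.517.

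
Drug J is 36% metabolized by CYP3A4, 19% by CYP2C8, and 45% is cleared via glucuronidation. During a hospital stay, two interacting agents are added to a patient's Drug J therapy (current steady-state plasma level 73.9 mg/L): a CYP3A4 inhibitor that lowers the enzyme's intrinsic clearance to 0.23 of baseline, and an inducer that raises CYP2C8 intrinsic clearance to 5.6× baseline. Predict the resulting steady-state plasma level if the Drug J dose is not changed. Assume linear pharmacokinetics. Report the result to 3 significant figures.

CYP3A4: 0.36 × 0.23 = 0.0828
CYP2C8: 0.19 × 5.6 = 1.064
Other: 0.45 (unchanged)
CL_new/CL_old = 0.0828 + 1.064 + 0.45 = 1.5968.
New steady-state plasma level = 73.9 / 1.5968 = 46.3 mg/L (concentration scales inversely with clearance).

46.3 mg/L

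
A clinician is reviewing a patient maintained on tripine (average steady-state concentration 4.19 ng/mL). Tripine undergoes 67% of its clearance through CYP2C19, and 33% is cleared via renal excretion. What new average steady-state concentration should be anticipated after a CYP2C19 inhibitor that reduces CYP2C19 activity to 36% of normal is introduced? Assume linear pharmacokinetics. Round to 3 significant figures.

7.34 ng/mL

The CYP2C19 pathway (67% of clearance) is reduced to 0.36× activity: 0.67 × 0.36 = 0.2412.
Non-CYP routes (33%) are unchanged.
New clearance relative to baseline: 0.2412 + 0.33 = 0.5712.
Average steady-state concentration ∝ 1/CL, so new value = 4.19 / 0.5712 = 7.34 ng/mL.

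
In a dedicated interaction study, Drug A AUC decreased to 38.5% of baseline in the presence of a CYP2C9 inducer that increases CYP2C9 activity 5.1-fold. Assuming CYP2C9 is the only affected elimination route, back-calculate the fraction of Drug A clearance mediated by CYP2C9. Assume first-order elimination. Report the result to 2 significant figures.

CL'/CL = 1 / 0.385 = 2.597
5.1·fm + (1 − fm) = 2.597
fm = (2.597 − 1) / (5.1 − 1) = 0.39

0.39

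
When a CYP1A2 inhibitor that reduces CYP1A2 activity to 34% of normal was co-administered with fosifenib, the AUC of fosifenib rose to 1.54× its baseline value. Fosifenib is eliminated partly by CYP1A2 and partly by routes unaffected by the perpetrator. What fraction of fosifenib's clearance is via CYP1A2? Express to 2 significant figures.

CL'/CL = 1 / 1.54 = 0.6494
0.34·fm + (1 − fm) = 0.6494
fm = (0.6494 − 1) / (0.34 − 1) = 0.53

0.53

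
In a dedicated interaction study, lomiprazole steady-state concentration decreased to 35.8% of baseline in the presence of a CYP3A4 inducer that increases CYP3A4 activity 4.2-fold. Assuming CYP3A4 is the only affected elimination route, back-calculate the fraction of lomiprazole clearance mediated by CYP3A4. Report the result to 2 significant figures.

Let fm be the CYP3A4 fraction. New clearance relative to baseline = fm × 4.2 + (1 − fm).
Steady-state concentration ratio = 1 / (new CL fraction), so new CL fraction = 1 / 0.358 = 2.793.
fm × 4.2 + 1 − fm = 2.793  ⇒  fm × (4.2 − 1) = 1.793  ⇒  fm = 0.56.

0.56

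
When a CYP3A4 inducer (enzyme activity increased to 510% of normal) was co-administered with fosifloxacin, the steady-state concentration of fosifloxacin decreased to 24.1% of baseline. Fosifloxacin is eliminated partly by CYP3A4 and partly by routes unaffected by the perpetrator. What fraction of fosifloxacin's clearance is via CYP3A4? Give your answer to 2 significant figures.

0.77

CL'/CL = 1 / 0.241 = 4.149
5.1·fm + (1 − fm) = 4.149
fm = (4.149 − 1) / (5.1 − 1) = 0.77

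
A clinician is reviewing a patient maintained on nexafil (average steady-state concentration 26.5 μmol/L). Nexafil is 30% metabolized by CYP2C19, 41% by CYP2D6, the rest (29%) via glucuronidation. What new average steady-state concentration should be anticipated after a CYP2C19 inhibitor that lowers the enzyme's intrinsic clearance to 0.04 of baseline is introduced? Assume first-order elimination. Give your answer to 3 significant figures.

The CYP2C19 pathway (30% of clearance) drops to 0.04× activity: 0.3 × 0.04 = 0.012.
CYP2D6 (41%) and the residual 29% are unaffected.
Relative clearance = 0.012 + 0.41 + 0.29 = 0.712.
Average steady-state concentration ∝ 1/CL, so new value = 26.5 / 0.712 = 37.2 μmol/L.

37.2 μmol/L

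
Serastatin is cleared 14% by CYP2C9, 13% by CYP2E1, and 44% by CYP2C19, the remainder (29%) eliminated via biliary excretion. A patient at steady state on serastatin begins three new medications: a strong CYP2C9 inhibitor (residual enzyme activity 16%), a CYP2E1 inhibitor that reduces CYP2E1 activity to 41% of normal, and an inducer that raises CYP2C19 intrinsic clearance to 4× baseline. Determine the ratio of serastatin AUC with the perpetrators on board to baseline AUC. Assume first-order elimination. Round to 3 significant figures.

0.470

CYP2C9: 0.14 × 0.16 = 0.0224
CYP2E1: 0.13 × 0.41 = 0.0533
CYP2C19: 0.44 × 4 = 1.76
Other: 0.29 (unchanged)
New clearance relative to baseline: 0.0224 + 0.0533 + 1.76 + 0.29 = 2.1257.
Because AUC varies inversely with clearance, the combined effect is 1 / 2.1257 = 0.470.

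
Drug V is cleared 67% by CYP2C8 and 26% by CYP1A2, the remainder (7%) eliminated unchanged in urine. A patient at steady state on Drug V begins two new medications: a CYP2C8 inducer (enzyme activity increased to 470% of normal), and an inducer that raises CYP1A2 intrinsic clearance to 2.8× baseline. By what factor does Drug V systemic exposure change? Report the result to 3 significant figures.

0.253

CYP2C8: 0.67 × 4.7 = 3.149
CYP1A2: 0.26 × 2.8 = 0.728
Other: 0.07 (unchanged)
Relative clearance = 3.149 + 0.728 + 0.07 = 3.947.
Net systemic exposure ratio = 1 / 3.947 = 0.253.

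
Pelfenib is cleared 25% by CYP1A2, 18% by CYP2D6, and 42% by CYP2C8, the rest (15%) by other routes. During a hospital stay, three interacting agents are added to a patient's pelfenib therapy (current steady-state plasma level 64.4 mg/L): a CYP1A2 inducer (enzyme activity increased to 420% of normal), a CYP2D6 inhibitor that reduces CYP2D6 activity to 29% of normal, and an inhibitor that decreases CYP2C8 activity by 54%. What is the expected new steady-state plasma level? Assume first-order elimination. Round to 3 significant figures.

The CYP1A2 pathway (25% of clearance) increases to 4.2× activity: 0.25 × 4.2 = 1.05.
The CYP2D6 pathway (18% of clearance) drops to 0.29× activity: 0.18 × 0.29 = 0.0522.
The CYP2C8 pathway (42% of clearance) falls to 0.46× activity: 0.42 × 0.46 = 0.1932.
Non-CYP routes (15%) are unchanged.
New clearance relative to baseline: 1.05 + 0.0522 + 0.1932 + 0.15 = 1.4454.
Dividing the baseline by the relative clearance: 64.4 / 1.4454 = 44.6 mg/L.

44.6 mg/L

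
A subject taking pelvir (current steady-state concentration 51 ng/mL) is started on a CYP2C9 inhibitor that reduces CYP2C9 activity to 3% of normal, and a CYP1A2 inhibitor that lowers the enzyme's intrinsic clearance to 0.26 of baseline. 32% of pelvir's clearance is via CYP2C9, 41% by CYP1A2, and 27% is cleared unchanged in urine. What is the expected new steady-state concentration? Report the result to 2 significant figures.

1.3 × 10² ng/mL

CYP2C9: 0.32 × 0.03 = 0.0096
CYP1A2: 0.41 × 0.26 = 0.1066
Other: 0.27 (unchanged)
Relative clearance = 0.0096 + 0.1066 + 0.27 = 0.3862.
New steady-state concentration = 51 / 0.3862 = 1.3 × 10² ng/mL (concentration scales inversely with clearance).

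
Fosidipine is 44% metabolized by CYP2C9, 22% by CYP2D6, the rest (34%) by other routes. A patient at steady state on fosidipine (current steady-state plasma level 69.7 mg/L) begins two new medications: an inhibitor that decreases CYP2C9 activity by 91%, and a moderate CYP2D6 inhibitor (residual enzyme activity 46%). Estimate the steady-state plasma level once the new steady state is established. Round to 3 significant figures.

145 mg/L

CYP2C9: 0.44 × 0.09 = 0.0396
CYP2D6: 0.22 × 0.46 = 0.1012
Other: 0.34 (unchanged)
New clearance relative to baseline: 0.0396 + 0.1012 + 0.34 = 0.4808.
Steady-state plasma level ∝ 1/CL: new value = 69.7 / 0.4808 = 145 mg/L.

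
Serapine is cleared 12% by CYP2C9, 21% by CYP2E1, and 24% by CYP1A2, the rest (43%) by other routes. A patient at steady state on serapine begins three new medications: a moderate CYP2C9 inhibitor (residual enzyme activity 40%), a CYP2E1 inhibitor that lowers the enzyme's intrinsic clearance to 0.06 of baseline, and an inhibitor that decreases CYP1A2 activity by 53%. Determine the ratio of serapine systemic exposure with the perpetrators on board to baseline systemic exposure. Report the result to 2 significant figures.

The CYP2C9 pathway (12% of clearance) falls to 0.4× activity: 0.12 × 0.4 = 0.048.
The CYP2E1 pathway (21% of clearance) is reduced to 0.06× activity: 0.21 × 0.06 = 0.0126.
The CYP1A2 pathway (24% of clearance) is reduced to 0.47× activity: 0.24 × 0.47 = 0.1128.
Non-CYP routes (43%) are unchanged.
Relative clearance = 0.048 + 0.0126 + 0.1128 + 0.43 = 0.6034.
Systemic exposure ∝ 1/CL: fold-change = 1 / 0.6034 = 1.7.

1.7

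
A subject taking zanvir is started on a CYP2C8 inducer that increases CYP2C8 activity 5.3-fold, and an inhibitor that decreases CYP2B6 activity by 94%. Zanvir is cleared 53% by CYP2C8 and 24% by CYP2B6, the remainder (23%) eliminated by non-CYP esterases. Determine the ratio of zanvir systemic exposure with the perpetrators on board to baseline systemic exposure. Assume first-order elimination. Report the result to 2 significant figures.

0.33

The CYP2C8 pathway (53% of clearance) rises to 5.3× activity: 0.53 × 5.3 = 2.809.
The CYP2B6 pathway (24% of clearance) falls to 0.06× activity: 0.24 × 0.06 = 0.0144.
The remaining 23% of clearance is unaffected.
Relative clearance = 2.809 + 0.0144 + 0.23 = 3.0534.
Systemic exposure ∝ 1/CL: fold-change = 1 / 3.0534 = 0.33.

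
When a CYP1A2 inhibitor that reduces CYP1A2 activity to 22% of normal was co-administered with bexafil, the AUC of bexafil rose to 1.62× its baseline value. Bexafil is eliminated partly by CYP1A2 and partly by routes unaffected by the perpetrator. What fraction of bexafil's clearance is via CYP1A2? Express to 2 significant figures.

0.49

Let x = fm,CYP1A2. Because AUC ∝ 1/CL, relative clearance fell to 1/1.62 = 0.6173.
Only the CYP1A2 route changed, so 0.6173 = x·0.22 + (1 − x), giving x = 0.49.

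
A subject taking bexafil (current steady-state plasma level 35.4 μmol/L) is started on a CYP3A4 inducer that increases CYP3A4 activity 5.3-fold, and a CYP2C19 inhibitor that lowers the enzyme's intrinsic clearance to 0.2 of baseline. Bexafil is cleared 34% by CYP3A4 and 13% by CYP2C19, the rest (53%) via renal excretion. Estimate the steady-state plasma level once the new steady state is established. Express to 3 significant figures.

15.0 μmol/L

CYP3A4: 0.34 × 5.3 = 1.802
CYP2C19: 0.13 × 0.2 = 0.026
Other: 0.53 (unchanged)
CL_new/CL_old = 1.802 + 0.026 + 0.53 = 2.358.
New steady-state plasma level = 35.4 / 2.358 = 15.0 μmol/L (concentration scales inversely with clearance).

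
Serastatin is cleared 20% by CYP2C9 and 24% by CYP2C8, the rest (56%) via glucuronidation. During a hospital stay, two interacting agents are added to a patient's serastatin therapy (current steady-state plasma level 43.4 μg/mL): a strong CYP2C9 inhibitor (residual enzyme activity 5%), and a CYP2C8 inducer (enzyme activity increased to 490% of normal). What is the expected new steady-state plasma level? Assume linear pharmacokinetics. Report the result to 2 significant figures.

25 μg/mL

CYP2C9: 0.2 × 0.05 = 0.01
CYP2C8: 0.24 × 4.9 = 1.176
Other: 0.56 (unchanged)
New clearance relative to baseline: 0.01 + 1.176 + 0.56 = 1.746.
Steady-state plasma level ∝ 1/CL: new value = 43.4 / 1.746 = 25 μg/mL.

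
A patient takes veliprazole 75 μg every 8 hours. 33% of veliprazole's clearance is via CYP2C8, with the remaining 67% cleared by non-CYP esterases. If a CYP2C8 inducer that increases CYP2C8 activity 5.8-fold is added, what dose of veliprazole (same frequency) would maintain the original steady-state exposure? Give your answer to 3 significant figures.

The CYP2C8 pathway (33% of clearance) rises to 5.8× activity: 0.33 × 5.8 = 1.914.
Non-CYP routes (67%) are unchanged.
CL_new/CL_old = 1.914 + 0.67 = 2.584.
Exposure is unchanged when dose changes in proportion to clearance. New dose = 75 μg × 2.584 = 194 μg.

194 μg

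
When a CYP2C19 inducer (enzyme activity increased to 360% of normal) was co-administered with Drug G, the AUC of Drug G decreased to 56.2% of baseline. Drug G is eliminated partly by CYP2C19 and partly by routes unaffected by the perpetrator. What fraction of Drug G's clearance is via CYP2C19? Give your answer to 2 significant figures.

0.30

Call the CYP2C19 fraction fm. After the interaction, CL_new/CL_old = fm × 3.6 + (1 − fm).
AUC ratio = 1 / (new CL fraction), so new CL fraction = 1 / 0.562 = 1.779.
fm × 3.6 + 1 − fm = 1.779  ⇒  fm × (3.6 − 1) = 0.7794  ⇒  fm = 0.30.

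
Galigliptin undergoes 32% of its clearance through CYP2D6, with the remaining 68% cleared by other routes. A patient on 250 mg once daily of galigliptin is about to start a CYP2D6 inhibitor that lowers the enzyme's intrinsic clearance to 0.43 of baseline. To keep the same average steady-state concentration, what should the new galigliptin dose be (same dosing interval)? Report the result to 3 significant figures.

The CYP2D6 pathway (32% of clearance) falls to 0.43× activity: 0.32 × 0.43 = 0.1376.
Non-CYP routes (68%) are unchanged.
New clearance relative to baseline: 0.1376 + 0.68 = 0.8176.
Exposure is unchanged when dose changes in proportion to clearance. New dose = 250 mg × 0.8176 = 204 mg.

204 mg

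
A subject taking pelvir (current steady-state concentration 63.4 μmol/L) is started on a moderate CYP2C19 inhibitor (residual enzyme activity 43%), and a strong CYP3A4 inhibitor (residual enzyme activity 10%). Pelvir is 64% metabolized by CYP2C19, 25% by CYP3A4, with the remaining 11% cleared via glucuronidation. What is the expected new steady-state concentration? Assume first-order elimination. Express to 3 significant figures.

155 μmol/L

The CYP2C19 pathway (64% of clearance) drops to 0.43× activity: 0.64 × 0.43 = 0.2752.
The CYP3A4 pathway (25% of clearance) drops to 0.1× activity: 0.25 × 0.1 = 0.025.
The remaining 11% of clearance is unaffected.
Relative clearance = 0.2752 + 0.025 + 0.11 = 0.4102.
New steady-state concentration = 63.4 / 0.4102 = 155 μmol/L (concentration scales inversely with clearance).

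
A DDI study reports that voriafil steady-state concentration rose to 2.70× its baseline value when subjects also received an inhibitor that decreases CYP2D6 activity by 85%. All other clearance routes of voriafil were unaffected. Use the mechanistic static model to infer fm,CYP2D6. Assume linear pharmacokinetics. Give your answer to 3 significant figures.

Let fm be the CYP2D6 fraction. New clearance relative to baseline = fm × 0.15 + (1 − fm).
Steady-state concentration ratio = 1 / (new CL fraction), so new CL fraction = 1 / 2.70 = 0.3704.
fm × 0.15 + 1 − fm = 0.3704  ⇒  fm × (0.15 − 1) = −0.6296  ⇒  fm = 0.741.

0.741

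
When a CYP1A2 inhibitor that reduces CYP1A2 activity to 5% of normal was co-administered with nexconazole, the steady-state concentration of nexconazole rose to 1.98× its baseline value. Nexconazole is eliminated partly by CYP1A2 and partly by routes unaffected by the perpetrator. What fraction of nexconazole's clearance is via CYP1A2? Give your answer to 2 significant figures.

CL'/CL = 1 / 1.98 = 0.5051
0.05·fm + (1 − fm) = 0.5051
fm = (0.5051 − 1) / (0.05 − 1) = 0.52

0.52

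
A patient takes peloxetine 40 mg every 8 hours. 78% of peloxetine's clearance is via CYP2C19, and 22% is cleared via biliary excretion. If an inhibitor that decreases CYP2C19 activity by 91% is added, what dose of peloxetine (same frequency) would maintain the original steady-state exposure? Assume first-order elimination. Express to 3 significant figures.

11.6 mg

CYP2C19: 0.78 × 0.09 = 0.0702
Other: 0.22 (unchanged)
Relative clearance = 0.0702 + 0.22 = 0.2902.
To maintain the same steady-state level, dose must scale with clearance: new dose = 40 × 0.2902 = 11.6 mg.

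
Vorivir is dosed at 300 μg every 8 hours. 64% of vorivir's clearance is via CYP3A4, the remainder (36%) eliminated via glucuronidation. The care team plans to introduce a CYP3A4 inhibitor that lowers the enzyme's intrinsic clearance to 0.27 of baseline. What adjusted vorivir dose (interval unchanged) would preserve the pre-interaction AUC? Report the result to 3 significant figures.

The CYP3A4 pathway (64% of clearance) is reduced to 0.27× activity: 0.64 × 0.27 = 0.1728.
Non-CYP routes (36%) are unchanged.
Relative clearance = 0.1728 + 0.36 = 0.5328.
Exposure is unchanged when dose changes in proportion to clearance. New dose = 300 μg × 0.5328 = 160 μg.

160 μg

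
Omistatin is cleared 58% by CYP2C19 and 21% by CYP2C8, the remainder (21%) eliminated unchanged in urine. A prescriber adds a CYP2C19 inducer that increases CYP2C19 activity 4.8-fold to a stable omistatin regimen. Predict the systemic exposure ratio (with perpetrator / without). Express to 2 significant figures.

The CYP2C19 pathway (58% of clearance) is boosted to 4.8× activity: 0.58 × 4.8 = 2.784.
CYP2C8 (21%) and the residual 21% are unaffected.
Relative clearance = 2.784 + 0.21 + 0.21 = 3.204.
Systemic exposure ratio = CL_old/CL_new = 1 / 3.204 = 0.31.

0.31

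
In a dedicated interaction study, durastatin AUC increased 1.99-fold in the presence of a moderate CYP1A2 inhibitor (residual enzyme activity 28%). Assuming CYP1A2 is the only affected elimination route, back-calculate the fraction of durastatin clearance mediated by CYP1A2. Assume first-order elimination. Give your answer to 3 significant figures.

0.691

Call the CYP1A2 fraction fm. After the interaction, CL_new/CL_old = fm × 0.28 + (1 − fm).
AUC ratio = 1 / (new CL fraction), so new CL fraction = 1 / 1.99 = 0.5025.
fm × 0.28 + 1 − fm = 0.5025  ⇒  fm × (0.28 − 1) = −0.4975  ⇒  fm = 0.691.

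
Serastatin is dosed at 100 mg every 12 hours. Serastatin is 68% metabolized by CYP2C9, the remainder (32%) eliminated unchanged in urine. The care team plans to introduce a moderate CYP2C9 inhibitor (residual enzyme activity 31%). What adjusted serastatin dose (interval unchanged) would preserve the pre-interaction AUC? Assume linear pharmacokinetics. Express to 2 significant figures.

53 mg

The CYP2C9 pathway (68% of clearance) drops to 0.31× activity: 0.68 × 0.31 = 0.2108.
The remaining 32% of clearance is unaffected.
CL_new/CL_old = 0.2108 + 0.32 = 0.5308.
To maintain the same steady-state level, dose must scale with clearance: new dose = 100 × 0.5308 = 53 mg.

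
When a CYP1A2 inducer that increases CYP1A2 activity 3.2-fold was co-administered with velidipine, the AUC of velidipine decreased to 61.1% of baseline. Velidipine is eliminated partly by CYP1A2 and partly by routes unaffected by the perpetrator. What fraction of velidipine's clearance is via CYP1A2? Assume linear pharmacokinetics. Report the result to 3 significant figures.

CL'/CL = 1 / 0.611 = 1.637
3.2·fm + (1 − fm) = 1.637
fm = (1.637 − 1) / (3.2 − 1) = 0.289

0.289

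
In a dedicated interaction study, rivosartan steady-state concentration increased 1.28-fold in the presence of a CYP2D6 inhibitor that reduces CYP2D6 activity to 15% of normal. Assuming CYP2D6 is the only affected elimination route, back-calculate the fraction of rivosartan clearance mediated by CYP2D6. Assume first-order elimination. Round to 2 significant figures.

0.26

Call the CYP2D6 fraction fm. After the interaction, CL_new/CL_old = fm × 0.15 + (1 − fm).
Steady-state concentration ratio = 1 / (new CL fraction), so new CL fraction = 1 / 1.28 = 0.7812.
fm × 0.15 + 1 − fm = 0.7812  ⇒  fm × (0.15 − 1) = −0.2188  ⇒  fm = 0.26.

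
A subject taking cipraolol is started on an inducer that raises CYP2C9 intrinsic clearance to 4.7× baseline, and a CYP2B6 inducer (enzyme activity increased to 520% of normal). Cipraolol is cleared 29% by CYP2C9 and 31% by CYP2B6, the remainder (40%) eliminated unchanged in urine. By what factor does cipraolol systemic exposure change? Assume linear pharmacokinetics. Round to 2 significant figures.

The CYP2C9 pathway (29% of clearance) rises to 4.7× activity: 0.29 × 4.7 = 1.363.
The CYP2B6 pathway (31% of clearance) rises to 5.2× activity: 0.31 × 5.2 = 1.612.
Non-CYP routes (40%) are unchanged.
New clearance relative to baseline: 1.363 + 1.612 + 0.4 = 3.375.
Systemic exposure ∝ 1/CL: fold-change = 1 / 3.375 = 0.30.

0.30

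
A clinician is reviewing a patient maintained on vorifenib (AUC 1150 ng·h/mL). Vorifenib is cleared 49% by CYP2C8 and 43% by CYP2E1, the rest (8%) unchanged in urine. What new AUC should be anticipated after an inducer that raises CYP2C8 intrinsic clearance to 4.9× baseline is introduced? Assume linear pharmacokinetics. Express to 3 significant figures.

395 ng·h/mL

The CYP2C8 pathway (49% of clearance) increases to 4.9× activity: 0.49 × 4.9 = 2.401.
CYP2E1 (43%) and the residual 8% are unaffected.
CL_new/CL_old = 2.401 + 0.43 + 0.08 = 2.911.
New AUC = baseline ÷ relative clearance = 1150 / 2.911 = 395 ng·h/mL.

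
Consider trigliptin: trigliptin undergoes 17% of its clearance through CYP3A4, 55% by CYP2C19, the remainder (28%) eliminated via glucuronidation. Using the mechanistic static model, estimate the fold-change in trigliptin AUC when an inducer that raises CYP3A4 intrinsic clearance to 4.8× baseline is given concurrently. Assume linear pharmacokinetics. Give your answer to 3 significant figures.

0.608

The CYP3A4 pathway (17% of clearance) increases to 4.8× activity: 0.17 × 4.8 = 0.816.
CYP2C19 (55%) and the residual 28% are unaffected.
New clearance relative to baseline: 0.816 + 0.55 + 0.28 = 1.646.
AUC ratio = CL_old/CL_new = 1 / 1.646 = 0.608.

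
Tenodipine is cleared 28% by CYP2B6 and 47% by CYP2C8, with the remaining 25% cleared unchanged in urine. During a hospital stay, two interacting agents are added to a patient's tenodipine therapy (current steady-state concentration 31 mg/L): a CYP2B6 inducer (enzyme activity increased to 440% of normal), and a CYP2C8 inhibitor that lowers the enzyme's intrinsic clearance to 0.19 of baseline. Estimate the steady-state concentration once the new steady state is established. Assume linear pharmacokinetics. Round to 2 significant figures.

20 mg/L

CYP2B6: 0.28 × 4.4 = 1.232
CYP2C8: 0.47 × 0.19 = 0.0893
Other: 0.25 (unchanged)
Relative clearance = 1.232 + 0.0893 + 0.25 = 1.5713.
New steady-state concentration = 31 / 1.5713 = 20 mg/L (concentration scales inversely with clearance).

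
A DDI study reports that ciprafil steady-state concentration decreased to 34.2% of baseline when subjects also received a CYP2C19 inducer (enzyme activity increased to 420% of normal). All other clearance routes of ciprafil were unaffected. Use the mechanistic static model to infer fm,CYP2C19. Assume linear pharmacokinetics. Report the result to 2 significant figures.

Let x = fm,CYP2C19. Because steady-state concentration ∝ 1/CL, relative clearance rose to 1/0.342 = 2.924.
Setting x·4.2 + (1 − x) = 2.924 and solving: x = (2.924 − 1)/(4.2 − 1) = 0.60.

0.60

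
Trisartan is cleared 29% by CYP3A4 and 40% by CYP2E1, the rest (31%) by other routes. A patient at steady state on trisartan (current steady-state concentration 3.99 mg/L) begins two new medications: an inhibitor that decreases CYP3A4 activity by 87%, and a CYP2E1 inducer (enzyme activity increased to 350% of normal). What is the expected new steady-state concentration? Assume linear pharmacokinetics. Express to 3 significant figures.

The CYP3A4 pathway (29% of clearance) is reduced to 0.13× activity: 0.29 × 0.13 = 0.0377.
The CYP2E1 pathway (40% of clearance) increases to 3.5× activity: 0.4 × 3.5 = 1.4.
The remaining 31% of clearance is unaffected.
New clearance relative to baseline: 0.0377 + 1.4 + 0.31 = 1.7477.
Steady-state concentration ∝ 1/CL: new value = 3.99 / 1.7477 = 2.28 mg/L.

2.28 mg/L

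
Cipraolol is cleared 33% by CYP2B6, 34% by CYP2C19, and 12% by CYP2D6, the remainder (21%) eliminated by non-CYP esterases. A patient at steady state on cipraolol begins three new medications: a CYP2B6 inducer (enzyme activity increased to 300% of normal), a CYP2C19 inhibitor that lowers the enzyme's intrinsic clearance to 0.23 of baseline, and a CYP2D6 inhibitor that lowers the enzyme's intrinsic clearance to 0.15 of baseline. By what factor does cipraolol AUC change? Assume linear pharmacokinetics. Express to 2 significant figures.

0.77

CYP2B6: 0.33 × 3 = 0.99
CYP2C19: 0.34 × 0.23 = 0.0782
CYP2D6: 0.12 × 0.15 = 0.018
Other: 0.21 (unchanged)
Relative clearance = 0.99 + 0.0782 + 0.018 + 0.21 = 1.2962.
AUC ∝ 1/CL: fold-change = 1 / 1.2962 = 0.77.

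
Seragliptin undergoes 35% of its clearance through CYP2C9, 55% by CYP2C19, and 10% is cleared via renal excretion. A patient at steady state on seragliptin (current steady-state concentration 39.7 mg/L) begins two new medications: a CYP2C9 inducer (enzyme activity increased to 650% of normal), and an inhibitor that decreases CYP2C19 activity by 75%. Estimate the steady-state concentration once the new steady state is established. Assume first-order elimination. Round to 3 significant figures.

The CYP2C9 pathway (35% of clearance) is boosted to 6.5× activity: 0.35 × 6.5 = 2.275.
The CYP2C19 pathway (55% of clearance) is reduced to 0.25× activity: 0.55 × 0.25 = 0.1375.
Non-CYP routes (10%) are unchanged.
New clearance relative to baseline: 2.275 + 0.1375 + 0.1 = 2.5125.
Dividing the baseline by the relative clearance: 39.7 / 2.5125 = 15.8 mg/L.

15.8 mg/L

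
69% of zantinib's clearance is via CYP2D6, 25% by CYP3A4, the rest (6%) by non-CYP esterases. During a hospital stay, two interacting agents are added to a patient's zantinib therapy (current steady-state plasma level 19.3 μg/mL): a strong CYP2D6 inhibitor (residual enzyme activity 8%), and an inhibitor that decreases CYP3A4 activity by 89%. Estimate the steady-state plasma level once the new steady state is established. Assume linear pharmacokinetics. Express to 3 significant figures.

135 μg/mL

The CYP2D6 pathway (69% of clearance) falls to 0.08× activity: 0.69 × 0.08 = 0.0552.
The CYP3A4 pathway (25% of clearance) is reduced to 0.11× activity: 0.25 × 0.11 = 0.0275.
The remaining 6% of clearance is unaffected.
New clearance relative to baseline: 0.0552 + 0.0275 + 0.06 = 0.1427.
Dividing the baseline by the relative clearance: 19.3 / 0.1427 = 135 μg/mL.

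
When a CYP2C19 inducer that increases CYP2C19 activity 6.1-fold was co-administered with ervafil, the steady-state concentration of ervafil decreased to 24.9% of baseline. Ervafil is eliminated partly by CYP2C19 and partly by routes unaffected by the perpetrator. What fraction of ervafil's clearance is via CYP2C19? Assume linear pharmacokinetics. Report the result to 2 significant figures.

0.59

Call the CYP2C19 fraction fm. After the interaction, CL_new/CL_old = fm × 6.1 + (1 − fm).
Steady-state concentration ratio = 1 / (new CL fraction), so new CL fraction = 1 / 0.249 = 4.016.
fm × 6.1 + 1 − fm = 4.016  ⇒  fm × (6.1 − 1) = 3.016  ⇒  fm = 0.59.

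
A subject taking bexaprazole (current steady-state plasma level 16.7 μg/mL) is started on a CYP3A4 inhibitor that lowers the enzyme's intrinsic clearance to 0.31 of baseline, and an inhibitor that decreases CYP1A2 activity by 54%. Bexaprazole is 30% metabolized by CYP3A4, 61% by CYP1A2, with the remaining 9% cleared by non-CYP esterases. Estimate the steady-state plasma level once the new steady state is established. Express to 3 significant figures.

CYP3A4: 0.3 × 0.31 = 0.093
CYP1A2: 0.61 × 0.46 = 0.2806
Other: 0.09 (unchanged)
New clearance relative to baseline: 0.093 + 0.2806 + 0.09 = 0.4636.
Steady-state plasma level ∝ 1/CL: new value = 16.7 / 0.4636 = 36.0 μg/mL.

36.0 μg/mL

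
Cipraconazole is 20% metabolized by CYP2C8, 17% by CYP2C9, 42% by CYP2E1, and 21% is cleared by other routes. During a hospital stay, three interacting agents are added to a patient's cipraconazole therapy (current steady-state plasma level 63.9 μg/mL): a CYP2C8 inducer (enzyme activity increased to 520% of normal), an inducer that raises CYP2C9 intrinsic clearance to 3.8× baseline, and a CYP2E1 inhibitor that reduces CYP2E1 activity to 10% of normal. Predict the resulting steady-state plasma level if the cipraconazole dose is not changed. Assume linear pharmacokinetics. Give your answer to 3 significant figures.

33.0 μg/mL

CYP2C8: 0.2 × 5.2 = 1.04
CYP2C9: 0.17 × 3.8 = 0.646
CYP2E1: 0.42 × 0.1 = 0.042
Other: 0.21 (unchanged)
New clearance relative to baseline: 1.04 + 0.646 + 0.042 + 0.21 = 1.938.
Steady-state plasma level ∝ 1/CL: new value = 63.9 / 1.938 = 33.0 μg/mL.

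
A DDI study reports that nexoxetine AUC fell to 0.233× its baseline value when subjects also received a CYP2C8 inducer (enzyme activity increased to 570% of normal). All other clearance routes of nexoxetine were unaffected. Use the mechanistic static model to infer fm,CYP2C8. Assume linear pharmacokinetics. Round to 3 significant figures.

Write x for the fraction cleared via CYP2C8. The observed AUC change means clearance rose to 1/0.233 = 4.292 of baseline.
Setting x·5.7 + (1 − x) = 4.292 and solving: x = (4.292 − 1)/(5.7 − 1) = 0.700.

0.700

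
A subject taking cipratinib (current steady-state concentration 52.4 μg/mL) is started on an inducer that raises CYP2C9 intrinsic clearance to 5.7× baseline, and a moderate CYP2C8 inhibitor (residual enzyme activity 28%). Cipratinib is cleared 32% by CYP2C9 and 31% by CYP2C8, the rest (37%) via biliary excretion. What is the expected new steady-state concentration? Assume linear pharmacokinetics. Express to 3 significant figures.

23.0 μg/mL

The CYP2C9 pathway (32% of clearance) is boosted to 5.7× activity: 0.32 × 5.7 = 1.824.
The CYP2C8 pathway (31% of clearance) falls to 0.28× activity: 0.31 × 0.28 = 0.0868.
Non-CYP routes (37%) are unchanged.
CL_new/CL_old = 1.824 + 0.0868 + 0.37 = 2.2808.
Steady-state concentration ∝ 1/CL: new value = 52.4 / 2.2808 = 23.0 μg/mL.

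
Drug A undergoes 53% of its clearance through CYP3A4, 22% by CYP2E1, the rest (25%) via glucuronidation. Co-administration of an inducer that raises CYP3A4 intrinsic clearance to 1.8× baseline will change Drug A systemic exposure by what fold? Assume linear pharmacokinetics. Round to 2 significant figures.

The CYP3A4 pathway (53% of clearance) rises to 1.8× activity: 0.53 × 1.8 = 0.954.
CYP2E1 (22%) and the residual 25% are unaffected.
New clearance relative to baseline: 0.954 + 0.22 + 0.25 = 1.424.
Systemic exposure is inversely proportional to clearance, so the fold-change is 1 / 1.424 = 0.70.

0.70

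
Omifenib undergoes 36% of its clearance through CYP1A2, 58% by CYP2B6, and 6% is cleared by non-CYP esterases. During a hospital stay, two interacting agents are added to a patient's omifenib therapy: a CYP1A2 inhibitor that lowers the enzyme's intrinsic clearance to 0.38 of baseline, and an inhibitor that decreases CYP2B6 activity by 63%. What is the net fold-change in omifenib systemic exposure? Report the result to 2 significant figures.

CYP1A2: 0.36 × 0.38 = 0.1368
CYP2B6: 0.58 × 0.37 = 0.2146
Other: 0.06 (unchanged)
New clearance relative to baseline: 0.1368 + 0.2146 + 0.06 = 0.4114.
Net systemic exposure ratio = 1 / 0.4114 = 2.4.

2.4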